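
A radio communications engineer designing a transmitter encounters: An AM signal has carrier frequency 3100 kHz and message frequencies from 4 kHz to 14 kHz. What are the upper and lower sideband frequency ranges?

Upper sideband (USB) = fc + [fm_low, fm_high] = 3100 + [4, 14] = [3104, 3114] kHz
Lower sideband (LSB) = fc - [fm_high, fm_low] = 3100 - [14, 4] = [3086, 3096] kHz
Total occupied spectrum: 3086 kHz to 3114 kHz (plus carrier at 3100 kHz)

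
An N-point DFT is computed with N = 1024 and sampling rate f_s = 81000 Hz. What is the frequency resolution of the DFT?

DFT frequency resolution = f_s / N
= 81000 / 1024 = 10125/128 Hz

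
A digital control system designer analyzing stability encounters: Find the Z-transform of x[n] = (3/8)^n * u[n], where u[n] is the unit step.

The Z-transform of a^n * u[n] is z/(z-a) for |z| > |a|.
Here a = 3/8, so X(z) = z/(z - (3/8)) = 8z/(8z - 3)
ROC: |z| > 3/8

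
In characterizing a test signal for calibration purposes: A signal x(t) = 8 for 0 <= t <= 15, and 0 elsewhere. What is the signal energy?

Energy = integral of |x(t)|^2 dt over the signal duration
= 8^2 * 15 = 64 * 15 = 960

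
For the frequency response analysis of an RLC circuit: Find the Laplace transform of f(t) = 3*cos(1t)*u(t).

Standard pair: cos(wt)*u(t) <-> s/(s^2+w^2)
With w = 1: L{3*cos(1t)*u(t)} = 3s/(s^2+1)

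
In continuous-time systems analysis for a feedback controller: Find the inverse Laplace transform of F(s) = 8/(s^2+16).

Standard pair: w/(s^2+w^2) <-> sin(wt)*u(t)
Recognize w^2 = 16, so w = 4; numerator 8 = 2*4.
f(t) = 2*sin(4t)*u(t)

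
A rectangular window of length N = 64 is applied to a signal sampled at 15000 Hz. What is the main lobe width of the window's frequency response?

For a rectangular window of length N,
the main lobe width in frequency is 2*f_s/N.
= 2*15000/64 = 1875/4 Hz
This determines the minimum frequency separation for resolving two sinusoids.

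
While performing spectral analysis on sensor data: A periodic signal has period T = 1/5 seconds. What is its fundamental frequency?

The fundamental frequency is the reciprocal of the period.
f = 1/T = 1/(1/5) = 5 Hz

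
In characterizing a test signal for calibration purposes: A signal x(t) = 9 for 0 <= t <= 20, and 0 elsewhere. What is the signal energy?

Energy = integral of |x(t)|^2 dt over the signal duration
= 9^2 * 20 = 81 * 20 = 1620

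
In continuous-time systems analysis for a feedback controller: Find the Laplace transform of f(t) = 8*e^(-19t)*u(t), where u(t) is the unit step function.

Standard Laplace transform pair:
e^(-at)*u(t) <-> 1/(s+a)
With a = 19: L{8*e^(-19t)*u(t)} = 8/(s+19), ROC: Re(s) > -19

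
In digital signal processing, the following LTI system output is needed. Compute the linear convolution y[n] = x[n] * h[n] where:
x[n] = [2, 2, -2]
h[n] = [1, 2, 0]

y[n] = sum_k x[k]*h[n-k]. Output length = len(x) + len(h) - 1 = 3 + 3 - 1 = 5.
y[0] = 2*1 = 2
y[1] = 2*1 + 2*2 = 6
y[2] = -2*1 + 2*2 + 2*0 = 2
y[3] = -2*2 + 2*0 = -4
y[4] = -2*0 = 0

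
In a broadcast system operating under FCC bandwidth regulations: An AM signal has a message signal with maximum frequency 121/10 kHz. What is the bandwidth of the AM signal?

In AM (double-sideband), the bandwidth is twice the message frequency.
BW = 2 * f_m = 2 * 121/10 kHz = 121/5 kHz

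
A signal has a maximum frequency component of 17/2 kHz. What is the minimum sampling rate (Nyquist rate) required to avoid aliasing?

By the Nyquist-Shannon sampling theorem,
the minimum sampling rate (Nyquist rate) must be at least 2 * f_max.
Nyquist rate = 2 * 17/2 kHz = 17 kHz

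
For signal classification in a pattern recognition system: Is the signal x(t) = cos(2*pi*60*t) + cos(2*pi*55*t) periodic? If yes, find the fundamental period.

f1 = 60 Hz, f2 = 55 Hz
Period T1 = 1/60, T2 = 1/55
Ratio T1/T2 = 55/60, which is rational.
The signal is periodic with fundamental period T = 1/GCD(60,55) = 1/5 s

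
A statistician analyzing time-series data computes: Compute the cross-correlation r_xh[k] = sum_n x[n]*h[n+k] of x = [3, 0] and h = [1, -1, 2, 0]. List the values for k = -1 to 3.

Both sequences indexed from 0 and zero outside their support.
Lags with overlap: k = -1 to 3.
  r_xh[-1] = x[1]*h[0] = 0
  r_xh[0] = x[0]*h[0] + x[1]*h[1] = 3
  r_xh[1] = x[0]*h[1] + x[1]*h[2] = -3
  r_xh[2] = x[0]*h[2] + x[1]*h[3] = 6
  r_xh[3] = x[0]*h[3] = 0
r_xh = [0, 3, -3, 6, 0] (for k = -1, ..., 3)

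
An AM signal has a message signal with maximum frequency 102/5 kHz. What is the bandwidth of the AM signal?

In AM (double-sideband), the bandwidth is twice the message frequency.
BW = 2 * f_m = 2 * 102/5 kHz = 204/5 kHz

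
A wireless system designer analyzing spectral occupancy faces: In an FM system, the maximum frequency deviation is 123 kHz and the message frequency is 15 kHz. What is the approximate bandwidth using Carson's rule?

Carson's rule: BW = 2*(delta_f + f_m)
= 2*(123 + 15) kHz = 276 kHz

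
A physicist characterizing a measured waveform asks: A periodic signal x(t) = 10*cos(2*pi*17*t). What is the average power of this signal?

Average power of A*cos(wt) is A^2/2.
P = 10^2 / 2 = 100/2 = 50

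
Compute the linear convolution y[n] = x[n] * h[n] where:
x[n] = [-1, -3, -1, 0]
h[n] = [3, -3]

y[n] = sum_k x[k]*h[n-k]. Output length = len(x) + len(h) - 1 = 4 + 2 - 1 = 5.
y[0] = -1*3 = -3
y[1] = -3*3 + -1*-3 = -6
y[2] = -1*3 + -3*-3 = 6
y[3] = 0*3 + -1*-3 = 3
y[4] = 0*-3 = 0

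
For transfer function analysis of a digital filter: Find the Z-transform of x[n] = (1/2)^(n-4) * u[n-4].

Time-shifting property: if X(z) = Z{x[n]}, then Z{x[n-d]} = z^(-d) * X(z)
X(z) = z/(z - 1/2) for x[n] = (1/2)^n * u[n]
Z{x[n-4]} = z^(-4) * z/(z - 1/2) = z^(-3)/(z - 1/2)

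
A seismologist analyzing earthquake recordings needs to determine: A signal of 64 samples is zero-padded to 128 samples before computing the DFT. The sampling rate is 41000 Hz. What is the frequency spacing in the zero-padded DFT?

Original DFT: N = 64, resolution = f_s/N = 41000/64 = 5125/8 Hz
Zero-padded DFT: N = 128, resolution = f_s/N = 41000/128 = 5125/16 Hz
Zero-padding interpolates the spectrum (finer frequency grid)
but does NOT improve the true spectral resolution (ability to resolve close frequencies).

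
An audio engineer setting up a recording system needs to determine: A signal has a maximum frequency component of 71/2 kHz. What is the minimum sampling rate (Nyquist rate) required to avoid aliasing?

By the Nyquist-Shannon sampling theorem,
the minimum sampling rate (Nyquist rate) must be at least 2 * f_max.
Nyquist rate = 2 * 71/2 kHz = 71 kHz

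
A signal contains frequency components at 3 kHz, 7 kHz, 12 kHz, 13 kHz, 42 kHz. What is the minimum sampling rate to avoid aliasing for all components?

The highest frequency component is f_max = 42 kHz.
Nyquist rate = 2 * f_max = 2 * 42 kHz = 84 kHz.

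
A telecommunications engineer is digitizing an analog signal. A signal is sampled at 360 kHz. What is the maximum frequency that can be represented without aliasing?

The maximum frequency that can be represented without aliasing
is the Nyquist frequency: f_max = f_s / 2 = 360 kHz / 2 = 180 kHz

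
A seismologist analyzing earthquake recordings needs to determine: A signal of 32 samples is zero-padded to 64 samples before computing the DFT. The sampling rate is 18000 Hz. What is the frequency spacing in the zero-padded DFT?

Original DFT: N = 32, resolution = f_s/N = 18000/32 = 1125/2 Hz
Zero-padded DFT: N = 64, resolution = f_s/N = 18000/64 = 1125/4 Hz
Zero-padding interpolates the spectrum (finer frequency grid)
but does NOT improve the true spectral resolution (ability to resolve close frequencies).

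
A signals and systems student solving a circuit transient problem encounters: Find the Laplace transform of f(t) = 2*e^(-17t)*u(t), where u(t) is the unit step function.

Standard Laplace transform pair:
e^(-at)*u(t) <-> 1/(s+a)
With a = 17: L{2*e^(-17t)*u(t)} = 2/(s+17), ROC: Re(s) > -17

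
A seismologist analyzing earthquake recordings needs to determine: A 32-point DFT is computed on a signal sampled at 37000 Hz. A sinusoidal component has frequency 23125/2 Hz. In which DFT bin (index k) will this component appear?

DFT frequency resolution = f_s/N = 37000/32 = 4625/4 Hz
Bin index k = f_signal / resolution = 23125/2 / 4625/4 = 10
The signal frequency 23125/2 Hz falls in DFT bin k = 10.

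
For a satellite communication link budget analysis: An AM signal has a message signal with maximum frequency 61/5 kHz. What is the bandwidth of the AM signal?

In AM (double-sideband), the bandwidth is twice the message frequency.
BW = 2 * f_m = 2 * 61/5 kHz = 122/5 kHz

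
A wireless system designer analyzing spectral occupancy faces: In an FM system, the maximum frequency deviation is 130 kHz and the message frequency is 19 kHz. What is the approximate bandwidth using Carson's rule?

Carson's rule: BW = 2*(delta_f + f_m)
= 2*(130 + 19) kHz = 298 kHz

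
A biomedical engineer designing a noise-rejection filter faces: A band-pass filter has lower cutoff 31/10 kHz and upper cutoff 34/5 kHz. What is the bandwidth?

Bandwidth = f_high - f_low
= 34/5 kHz - 31/10 kHz = 37/10 kHz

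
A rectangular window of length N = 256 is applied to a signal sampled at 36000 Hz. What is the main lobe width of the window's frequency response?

For a rectangular window of length N,
the main lobe width in frequency is 2*f_s/N.
= 2*36000/256 = 1125/4 Hz
This determines the minimum frequency separation for resolving two sinusoids.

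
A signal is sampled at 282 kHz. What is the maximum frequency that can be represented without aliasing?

The maximum frequency that can be represented without aliasing
is the Nyquist frequency: f_max = f_s / 2 = 282 kHz / 2 = 141 kHz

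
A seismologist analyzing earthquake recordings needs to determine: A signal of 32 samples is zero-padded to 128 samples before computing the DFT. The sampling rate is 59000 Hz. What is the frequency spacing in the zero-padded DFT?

Original DFT: N = 32, resolution = f_s/N = 59000/32 = 7375/4 Hz
Zero-padded DFT: N = 128, resolution = f_s/N = 59000/128 = 7375/16 Hz
Zero-padding interpolates the spectrum (finer frequency grid)
but does NOT improve the true spectral resolution (ability to resolve close frequencies).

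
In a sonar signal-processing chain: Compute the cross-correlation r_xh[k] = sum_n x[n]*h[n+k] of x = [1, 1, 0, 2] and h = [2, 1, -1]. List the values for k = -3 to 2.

Both sequences indexed from 0 and zero outside their support.
Lags with overlap: k = -3 to 2.
  r_xh[-3] = x[3]*h[0] = 4
  r_xh[-2] = x[2]*h[0] + x[3]*h[1] = 2
  r_xh[-1] = x[1]*h[0] + x[2]*h[1] + x[3]*h[2] = 0
  r_xh[0] = x[0]*h[0] + x[1]*h[1] + x[2]*h[2] = 3
  r_xh[1] = x[0]*h[1] + x[1]*h[2] = 0
  r_xh[2] = x[0]*h[2] = -1
r_xh = [4, 2, 0, 3, 0, -1] (for k = -3, ..., 2)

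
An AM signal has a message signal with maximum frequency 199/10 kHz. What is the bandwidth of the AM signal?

In AM (double-sideband), the bandwidth is twice the message frequency.
BW = 2 * f_m = 2 * 199/10 kHz = 199/5 kHz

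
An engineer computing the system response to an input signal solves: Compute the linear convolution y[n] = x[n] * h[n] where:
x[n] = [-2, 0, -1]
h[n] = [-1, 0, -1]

y[n] = sum_k x[k]*h[n-k]. Output length = len(x) + len(h) - 1 = 3 + 3 - 1 = 5.
y[0] = -2*-1 = 2
y[1] = 0*-1 + -2*0 = 0
y[2] = -1*-1 + 0*0 + -2*-1 = 3
y[3] = -1*0 + 0*-1 = 0
y[4] = -1*-1 = 1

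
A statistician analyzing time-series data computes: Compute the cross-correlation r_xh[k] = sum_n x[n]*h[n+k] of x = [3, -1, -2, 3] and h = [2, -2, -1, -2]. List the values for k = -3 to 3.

Both sequences indexed from 0 and zero outside their support.
Lags with overlap: k = -3 to 3.
  r_xh[-3] = x[3]*h[0] = 6
  r_xh[-2] = x[2]*h[0] + x[3]*h[1] = -10
  r_xh[-1] = x[1]*h[0] + x[2]*h[1] + x[3]*h[2] = -1
  r_xh[0] = x[0]*h[0] + x[1]*h[1] + x[2]*h[2] + x[3]*h[3] = 4
  r_xh[1] = x[0]*h[1] + x[1]*h[2] + x[2]*h[3] = -1
  r_xh[2] = x[0]*h[2] + x[1]*h[3] = -1
  r_xh[3] = x[0]*h[3] = -6
r_xh = [6, -10, -1, 4, -1, -1, -6] (for k = -3, ..., 3)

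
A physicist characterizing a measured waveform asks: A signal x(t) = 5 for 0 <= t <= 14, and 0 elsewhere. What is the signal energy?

Energy = integral of |x(t)|^2 dt over the signal duration
= 5^2 * 14 = 25 * 14 = 350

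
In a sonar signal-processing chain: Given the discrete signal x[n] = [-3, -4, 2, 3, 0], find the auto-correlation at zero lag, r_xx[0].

The auto-correlation at zero lag r_xx[0] equals the signal energy.
r_xx[0] = sum of x[n]^2 = (-3)^2 + (-4)^2 + 2^2 + 3^2 + 0^2
= 9 + 16 + 4 + 9 + 0 = 38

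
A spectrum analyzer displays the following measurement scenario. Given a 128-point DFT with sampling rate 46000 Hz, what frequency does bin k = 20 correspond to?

The frequency of DFT bin k is: f_k = k * f_s / N
f_20 = 20 * 46000 / 128 = 14375/2 Hz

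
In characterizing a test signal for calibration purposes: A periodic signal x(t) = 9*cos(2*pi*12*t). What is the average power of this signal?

Average power of A*cos(wt) is A^2/2.
P = 9^2 / 2 = 81/2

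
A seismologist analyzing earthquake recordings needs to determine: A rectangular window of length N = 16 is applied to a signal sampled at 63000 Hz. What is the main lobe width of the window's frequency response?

For a rectangular window of length N,
the main lobe width in frequency is 2*f_s/N.
= 2*63000/16 = 7875 Hz
This determines the minimum frequency separation for resolving two sinusoids.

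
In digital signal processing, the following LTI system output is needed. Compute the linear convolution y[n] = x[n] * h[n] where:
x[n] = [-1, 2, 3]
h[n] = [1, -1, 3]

y[n] = sum_k x[k]*h[n-k]. Output length = len(x) + len(h) - 1 = 3 + 3 - 1 = 5.
y[0] = -1*1 = -1
y[1] = 2*1 + -1*-1 = 3
y[2] = 3*1 + 2*-1 + -1*3 = -2
y[3] = 3*-1 + 2*3 = 3
y[4] = 3*3 = 9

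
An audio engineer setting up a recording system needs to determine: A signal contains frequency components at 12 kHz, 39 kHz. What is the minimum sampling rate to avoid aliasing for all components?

The highest frequency component is f_max = 39 kHz.
Nyquist rate = 2 * f_max = 2 * 39 kHz = 78 kHz.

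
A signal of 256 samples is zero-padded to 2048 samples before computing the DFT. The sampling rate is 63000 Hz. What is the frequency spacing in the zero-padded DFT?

Original DFT: N = 256, resolution = f_s/N = 63000/256 = 7875/32 Hz
Zero-padded DFT: N = 2048, resolution = f_s/N = 63000/2048 = 7875/256 Hz
Zero-padding interpolates the spectrum (finer frequency grid)
but does NOT improve the true spectral resolution (ability to resolve close frequencies).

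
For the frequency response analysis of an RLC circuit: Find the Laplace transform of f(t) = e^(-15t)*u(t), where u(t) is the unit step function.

Standard Laplace transform pair:
e^(-at)*u(t) <-> 1/(s+a)
With a = 15: L{e^(-15t)*u(t)} = 1/(s+15), ROC: Re(s) > -15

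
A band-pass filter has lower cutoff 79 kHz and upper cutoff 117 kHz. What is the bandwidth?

Bandwidth = f_high - f_low
= 117 kHz - 79 kHz = 38 kHz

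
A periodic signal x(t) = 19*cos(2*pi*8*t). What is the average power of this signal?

Average power of A*cos(wt) is A^2/2.
P = 19^2 / 2 = 361/2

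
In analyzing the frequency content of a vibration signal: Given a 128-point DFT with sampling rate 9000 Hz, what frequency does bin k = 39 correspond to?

The frequency of DFT bin k is: f_k = k * f_s / N
f_39 = 39 * 9000 / 128 = 43875/16 Hz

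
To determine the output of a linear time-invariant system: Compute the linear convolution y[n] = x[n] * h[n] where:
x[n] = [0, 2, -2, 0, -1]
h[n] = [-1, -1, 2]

y[n] = sum_k x[k]*h[n-k]. Output length = len(x) + len(h) - 1 = 5 + 3 - 1 = 7.
y[0] = 0*-1 = 0
y[1] = 2*-1 + 0*-1 = -2
y[2] = -2*-1 + 2*-1 + 0*2 = 0
y[3] = 0*-1 + -2*-1 + 2*2 = 6
y[4] = -1*-1 + 0*-1 + -2*2 = -3
y[5] = -1*-1 + 0*2 = 1
y[6] = -1*2 = -2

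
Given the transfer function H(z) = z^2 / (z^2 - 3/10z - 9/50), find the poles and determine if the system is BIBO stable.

Poles are roots of the denominator: z^2 - 3/10z - 9/50 = 0.
Quadratic formula: z = [-(-3/10) +/- sqrt((-3/10)^2 - 4*(-9/50))] / 2
Discriminant = 9/100 + 18/25 = 81/100; sqrt = 9/10.
z = (3/10 +/- 9/10) / 2 => z = 3/5 or z = -3/10.
|p1| = 3/5, |p2| = 3/10.
For BIBO stability, all poles must lie inside the unit circle (|p| < 1).
System is STABLE since both |p| < 1.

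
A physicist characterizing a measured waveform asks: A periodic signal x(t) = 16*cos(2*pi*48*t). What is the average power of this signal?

Average power of A*cos(wt) is A^2/2.
P = 16^2 / 2 = 256/2 = 128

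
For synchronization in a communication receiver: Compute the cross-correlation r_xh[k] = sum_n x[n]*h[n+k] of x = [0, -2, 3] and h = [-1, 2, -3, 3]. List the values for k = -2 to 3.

Both sequences indexed from 0 and zero outside their support.
Lags with overlap: k = -2 to 3.
  r_xh[-2] = x[2]*h[0] = -3
  r_xh[-1] = x[1]*h[0] + x[2]*h[1] = 8
  r_xh[0] = x[0]*h[0] + x[1]*h[1] + x[2]*h[2] = -13
  r_xh[1] = x[0]*h[1] + x[1]*h[2] + x[2]*h[3] = 15
  r_xh[2] = x[0]*h[2] + x[1]*h[3] = -6
  r_xh[3] = x[0]*h[3] = 0
r_xh = [-3, 8, -13, 15, -6, 0] (for k = -2, ..., 3)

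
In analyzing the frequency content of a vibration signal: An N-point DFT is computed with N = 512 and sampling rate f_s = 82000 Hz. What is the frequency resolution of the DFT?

DFT frequency resolution = f_s / N
= 82000 / 512 = 5125/32 Hz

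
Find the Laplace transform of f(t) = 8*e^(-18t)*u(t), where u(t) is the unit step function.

Standard Laplace transform pair:
e^(-at)*u(t) <-> 1/(s+a)
With a = 18: L{8*e^(-18t)*u(t)} = 8/(s+18), ROC: Re(s) > -18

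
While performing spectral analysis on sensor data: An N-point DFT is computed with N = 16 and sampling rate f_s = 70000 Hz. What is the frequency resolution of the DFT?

DFT frequency resolution = f_s / N
= 70000 / 16 = 4375 Hz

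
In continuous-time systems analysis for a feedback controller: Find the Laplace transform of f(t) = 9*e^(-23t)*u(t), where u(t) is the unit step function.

Standard Laplace transform pair:
e^(-at)*u(t) <-> 1/(s+a)
With a = 23: L{9*e^(-23t)*u(t)} = 9/(s+23), ROC: Re(s) > -23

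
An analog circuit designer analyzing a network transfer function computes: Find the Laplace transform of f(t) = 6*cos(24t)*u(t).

Standard pair: cos(wt)*u(t) <-> s/(s^2+w^2)
With w = 24: L{6*cos(24t)*u(t)} = 6s/(s^2+576)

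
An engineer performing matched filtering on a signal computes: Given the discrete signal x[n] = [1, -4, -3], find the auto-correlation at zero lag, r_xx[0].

The auto-correlation at zero lag r_xx[0] equals the signal energy.
r_xx[0] = sum of x[n]^2 = 1^2 + (-4)^2 + (-3)^2
= 1 + 16 + 9 = 26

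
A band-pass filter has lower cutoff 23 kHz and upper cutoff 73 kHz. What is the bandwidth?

Bandwidth = f_high - f_low
= 73 kHz - 23 kHz = 50 kHz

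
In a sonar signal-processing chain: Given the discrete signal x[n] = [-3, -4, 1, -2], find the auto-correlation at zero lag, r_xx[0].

The auto-correlation at zero lag r_xx[0] equals the signal energy.
r_xx[0] = sum of x[n]^2 = (-3)^2 + (-4)^2 + 1^2 + (-2)^2
= 9 + 16 + 1 + 4 = 30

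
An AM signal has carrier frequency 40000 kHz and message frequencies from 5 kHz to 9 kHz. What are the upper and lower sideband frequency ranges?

Upper sideband (USB) = fc + [fm_low, fm_high] = 40000 + [5, 9] = [40005, 40009] kHz
Lower sideband (LSB) = fc - [fm_high, fm_low] = 40000 - [9, 5] = [39991, 39995] kHz
Total occupied spectrum: 39991 kHz to 40009 kHz (plus carrier at 40000 kHz)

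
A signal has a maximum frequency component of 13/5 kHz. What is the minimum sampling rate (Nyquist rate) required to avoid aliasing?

By the Nyquist-Shannon sampling theorem,
the minimum sampling rate (Nyquist rate) must be at least 2 * f_max.
Nyquist rate = 2 * 13/5 kHz = 26/5 kHz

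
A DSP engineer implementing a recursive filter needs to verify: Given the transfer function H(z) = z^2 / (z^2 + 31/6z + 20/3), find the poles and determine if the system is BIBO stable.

Poles are roots of the denominator: z^2 + 31/6z + 20/3 = 0.
Quadratic formula: z = [-(31/6) +/- sqrt((31/6)^2 - 4*(20/3))] / 2
Discriminant = 961/36 - 80/3 = 1/36; sqrt = 1/6.
z = (-31/6 +/- 1/6) / 2 => z = -5/2 or z = -8/3.
|p1| = 8/3, |p2| = 5/2.
For BIBO stability, all poles must lie inside the unit circle (|p| < 1).
System is UNSTABLE since at least one |p| >= 1.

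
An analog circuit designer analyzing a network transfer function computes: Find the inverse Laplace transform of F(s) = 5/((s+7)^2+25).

Standard pair: w/((s+a)^2+w^2) <-> e^(-at)*sin(wt)*u(t)
With a=7, w=5: f(t) = e^(-7t)*sin(5t)*u(t)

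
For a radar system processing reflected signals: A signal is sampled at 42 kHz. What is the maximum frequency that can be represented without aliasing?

The maximum frequency that can be represented without aliasing
is the Nyquist frequency: f_max = f_s / 2 = 42 kHz / 2 = 21 kHz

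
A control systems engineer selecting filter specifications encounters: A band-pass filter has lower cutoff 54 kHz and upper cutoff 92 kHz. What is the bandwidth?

Bandwidth = f_high - f_low
= 92 kHz - 54 kHz = 38 kHz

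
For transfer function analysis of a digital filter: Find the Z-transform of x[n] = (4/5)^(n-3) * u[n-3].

Time-shifting property: if X(z) = Z{x[n]}, then Z{x[n-d]} = z^(-d) * X(z)
X(z) = z/(z - 4/5) for x[n] = (4/5)^n * u[n]
Z{x[n-3]} = z^(-3) * z/(z - 4/5) = z^(-2)/(z - 4/5)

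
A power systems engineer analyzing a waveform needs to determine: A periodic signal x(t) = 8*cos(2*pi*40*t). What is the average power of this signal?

Average power of A*cos(wt) is A^2/2.
P = 8^2 / 2 = 64/2 = 32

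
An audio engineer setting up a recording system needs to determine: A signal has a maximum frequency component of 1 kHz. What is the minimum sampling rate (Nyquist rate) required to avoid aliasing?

By the Nyquist-Shannon sampling theorem,
the minimum sampling rate (Nyquist rate) must be at least 2 * f_max.
Nyquist rate = 2 * 1 kHz = 2 kHz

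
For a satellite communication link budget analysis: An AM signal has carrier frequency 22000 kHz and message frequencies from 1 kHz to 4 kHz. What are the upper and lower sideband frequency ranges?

Upper sideband (USB) = fc + [fm_low, fm_high] = 22000 + [1, 4] = [22001, 22004] kHz
Lower sideband (LSB) = fc - [fm_high, fm_low] = 22000 - [4, 1] = [21996, 21999] kHz
Total occupied spectrum: 21996 kHz to 22004 kHz (plus carrier at 22000 kHz)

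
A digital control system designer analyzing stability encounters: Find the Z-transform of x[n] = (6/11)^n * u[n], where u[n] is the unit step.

The Z-transform of a^n * u[n] is z/(z-a) for |z| > |a|.
Here a = 6/11, so X(z) = z/(z - (6/11)) = 11z/(11z - 6)
ROC: |z| > 6/11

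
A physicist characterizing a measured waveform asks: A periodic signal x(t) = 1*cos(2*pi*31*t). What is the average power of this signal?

Average power of A*cos(wt) is A^2/2.
P = 1^2 / 2 = 1/2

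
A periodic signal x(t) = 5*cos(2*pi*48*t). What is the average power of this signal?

Average power of A*cos(wt) is A^2/2.
P = 5^2 / 2 = 25/2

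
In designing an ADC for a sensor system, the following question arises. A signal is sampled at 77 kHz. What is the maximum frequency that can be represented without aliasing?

The maximum frequency that can be represented without aliasing
is the Nyquist frequency: f_max = f_s / 2 = 77 kHz / 2 = 77/2 kHz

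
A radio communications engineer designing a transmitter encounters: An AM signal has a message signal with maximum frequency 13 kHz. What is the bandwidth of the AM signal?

In AM (double-sideband), the bandwidth is twice the message frequency.
BW = 2 * f_m = 2 * 13 kHz = 26 kHz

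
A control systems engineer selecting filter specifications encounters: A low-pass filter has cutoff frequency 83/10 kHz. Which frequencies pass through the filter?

A low-pass filter passes all frequencies below the cutoff frequency 83/10 kHz and attenuates higher frequencies.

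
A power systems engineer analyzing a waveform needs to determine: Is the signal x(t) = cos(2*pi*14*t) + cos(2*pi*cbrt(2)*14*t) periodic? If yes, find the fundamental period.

f1 = 14 Hz, f2 = 14*cbrt(2) Hz
Ratio f2/f1 = cbrt(2), which is irrational.
Since the frequency ratio is irrational, no common period exists.
The signal is not periodic.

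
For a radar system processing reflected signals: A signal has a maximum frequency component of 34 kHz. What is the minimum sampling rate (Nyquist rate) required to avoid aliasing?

By the Nyquist-Shannon sampling theorem,
the minimum sampling rate (Nyquist rate) must be at least 2 * f_max.
Nyquist rate = 2 * 34 kHz = 68 kHz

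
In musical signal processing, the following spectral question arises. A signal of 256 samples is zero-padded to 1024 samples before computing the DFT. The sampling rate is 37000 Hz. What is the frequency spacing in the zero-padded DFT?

Original DFT: N = 256, resolution = f_s/N = 37000/256 = 4625/32 Hz
Zero-padded DFT: N = 1024, resolution = f_s/N = 37000/1024 = 4625/128 Hz
Zero-padding interpolates the spectrum (finer frequency grid)
but does NOT improve the true spectral resolution (ability to resolve close frequencies).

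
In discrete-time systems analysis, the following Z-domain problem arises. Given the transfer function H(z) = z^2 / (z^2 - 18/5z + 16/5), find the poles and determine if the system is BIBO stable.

Poles are roots of the denominator: z^2 - 18/5z + 16/5 = 0.
Quadratic formula: z = [-(-18/5) +/- sqrt((-18/5)^2 - 4*(16/5))] / 2
Discriminant = 324/25 - 64/5 = 4/25; sqrt = 2/5.
z = (18/5 +/- 2/5) / 2 => z = 2 or z = 8/5.
|p1| = 8/5, |p2| = 2.
For BIBO stability, all poles must lie inside the unit circle (|p| < 1).
System is UNSTABLE since at least one |p| >= 1.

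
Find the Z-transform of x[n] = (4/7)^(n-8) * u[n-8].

Time-shifting property: if X(z) = Z{x[n]}, then Z{x[n-d]} = z^(-d) * X(z)
X(z) = z/(z - 4/7) for x[n] = (4/7)^n * u[n]
Z{x[n-8]} = z^(-8) * z/(z - 4/7) = z^(-7)/(z - 4/7)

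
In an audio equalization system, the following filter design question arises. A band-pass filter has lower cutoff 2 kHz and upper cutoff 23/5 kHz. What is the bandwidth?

Bandwidth = f_high - f_low
= 23/5 kHz - 2 kHz = 13/5 kHz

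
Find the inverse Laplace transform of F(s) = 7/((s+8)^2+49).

Standard pair: w/((s+a)^2+w^2) <-> e^(-at)*sin(wt)*u(t)
With a=8, w=7: f(t) = e^(-8t)*sin(7t)*u(t)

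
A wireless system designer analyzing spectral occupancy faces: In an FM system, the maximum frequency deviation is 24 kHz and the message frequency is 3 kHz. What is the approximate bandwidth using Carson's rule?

Carson's rule: BW = 2*(delta_f + f_m)
= 2*(24 + 3) kHz = 54 kHz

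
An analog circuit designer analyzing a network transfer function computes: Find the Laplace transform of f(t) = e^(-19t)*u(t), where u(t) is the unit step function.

Standard Laplace transform pair:
e^(-at)*u(t) <-> 1/(s+a)
With a = 19: L{e^(-19t)*u(t)} = 1/(s+19), ROC: Re(s) > -19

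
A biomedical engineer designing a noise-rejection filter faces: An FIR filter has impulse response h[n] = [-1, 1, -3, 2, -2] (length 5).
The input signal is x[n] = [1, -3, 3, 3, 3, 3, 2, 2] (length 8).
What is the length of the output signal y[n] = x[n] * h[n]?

For linear convolution, the output length is:
len(y) = len(x) + len(h) - 1 = 8 + 5 - 1 = 12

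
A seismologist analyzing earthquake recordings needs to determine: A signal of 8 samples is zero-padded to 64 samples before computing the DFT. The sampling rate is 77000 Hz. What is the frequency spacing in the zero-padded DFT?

Original DFT: N = 8, resolution = f_s/N = 77000/8 = 9625 Hz
Zero-padded DFT: N = 64, resolution = f_s/N = 77000/64 = 9625/8 Hz
Zero-padding interpolates the spectrum (finer frequency grid)
but does NOT improve the true spectral resolution (ability to resolve close frequencies).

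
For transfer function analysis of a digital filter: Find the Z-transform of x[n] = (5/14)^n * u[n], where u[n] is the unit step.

The Z-transform of a^n * u[n] is z/(z-a) for |z| > |a|.
Here a = 5/14, so X(z) = z/(z - (5/14)) = 14z/(14z - 5)
ROC: |z| > 5/14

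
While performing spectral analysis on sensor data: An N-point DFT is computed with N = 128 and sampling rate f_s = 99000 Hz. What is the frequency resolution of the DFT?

DFT frequency resolution = f_s / N
= 99000 / 128 = 12375/16 Hz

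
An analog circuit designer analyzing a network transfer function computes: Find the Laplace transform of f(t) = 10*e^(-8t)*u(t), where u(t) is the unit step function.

Standard Laplace transform pair:
e^(-at)*u(t) <-> 1/(s+a)
With a = 8: L{10*e^(-8t)*u(t)} = 10/(s+8), ROC: Re(s) > -8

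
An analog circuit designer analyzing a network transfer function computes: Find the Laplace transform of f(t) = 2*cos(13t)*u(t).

Standard pair: cos(wt)*u(t) <-> s/(s^2+w^2)
With w = 13: L{2*cos(13t)*u(t)} = 2s/(s^2+169)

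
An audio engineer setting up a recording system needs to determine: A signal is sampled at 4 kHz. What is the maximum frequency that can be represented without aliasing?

The maximum frequency that can be represented without aliasing
is the Nyquist frequency: f_max = f_s / 2 = 4 kHz / 2 = 2 kHz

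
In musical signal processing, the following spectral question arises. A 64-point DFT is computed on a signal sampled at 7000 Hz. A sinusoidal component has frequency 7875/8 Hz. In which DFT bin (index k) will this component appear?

DFT frequency resolution = f_s/N = 7000/64 = 875/8 Hz
Bin index k = f_signal / resolution = 7875/8 / 875/8 = 9
The signal frequency 7875/8 Hz falls in DFT bin k = 9.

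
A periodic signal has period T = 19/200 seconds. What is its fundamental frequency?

The fundamental frequency is the reciprocal of the period.
f = 1/T = 1/(19/200) = 200/19 Hz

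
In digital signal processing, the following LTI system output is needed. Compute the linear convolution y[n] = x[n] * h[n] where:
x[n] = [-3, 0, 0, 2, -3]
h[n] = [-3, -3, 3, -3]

y[n] = sum_k x[k]*h[n-k]. Output length = len(x) + len(h) - 1 = 5 + 4 - 1 = 8.
y[0] = -3*-3 = 9
y[1] = 0*-3 + -3*-3 = 9
y[2] = 0*-3 + 0*-3 + -3*3 = -9
y[3] = 2*-3 + 0*-3 + 0*3 + -3*-3 = 3
y[4] = -3*-3 + 2*-3 + 0*3 + 0*-3 = 3
y[5] = -3*-3 + 2*3 + 0*-3 = 15
y[6] = -3*3 + 2*-3 = -15
y[7] = -3*-3 = 9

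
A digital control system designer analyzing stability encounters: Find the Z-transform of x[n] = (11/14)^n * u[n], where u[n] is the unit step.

The Z-transform of a^n * u[n] is z/(z-a) for |z| > |a|.
Here a = 11/14, so X(z) = z/(z - (11/14)) = 14z/(14z - 11)
ROC: |z| > 11/14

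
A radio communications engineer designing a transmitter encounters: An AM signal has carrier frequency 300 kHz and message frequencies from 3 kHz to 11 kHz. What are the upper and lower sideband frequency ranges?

Upper sideband (USB) = fc + [fm_low, fm_high] = 300 + [3, 11] = [303, 311] kHz
Lower sideband (LSB) = fc - [fm_high, fm_low] = 300 - [11, 3] = [289, 297] kHz
Total occupied spectrum: 289 kHz to 311 kHz (plus carrier at 300 kHz)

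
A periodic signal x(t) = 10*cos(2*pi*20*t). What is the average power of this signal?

Average power of A*cos(wt) is A^2/2.
P = 10^2 / 2 = 100/2 = 50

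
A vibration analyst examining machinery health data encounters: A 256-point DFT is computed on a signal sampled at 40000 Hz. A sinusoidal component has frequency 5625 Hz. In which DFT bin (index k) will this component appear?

DFT frequency resolution = f_s/N = 40000/256 = 625/4 Hz
Bin index k = f_signal / resolution = 5625 / 625/4 = 36
The signal frequency 5625 Hz falls in DFT bin k = 36.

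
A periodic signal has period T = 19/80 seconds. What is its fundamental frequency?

The fundamental frequency is the reciprocal of the period.
f = 1/T = 1/(19/80) = 80/19 Hz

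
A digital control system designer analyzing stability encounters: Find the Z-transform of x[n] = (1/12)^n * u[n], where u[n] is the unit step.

The Z-transform of a^n * u[n] is z/(z-a) for |z| > |a|.
Here a = 1/12, so X(z) = z/(z - (1/12)) = 12z/(12z - 1)
ROC: |z| > 1/12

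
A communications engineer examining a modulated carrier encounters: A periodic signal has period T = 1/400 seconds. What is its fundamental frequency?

The fundamental frequency is the reciprocal of the period.
f = 1/T = 1/(1/400) = 400 Hz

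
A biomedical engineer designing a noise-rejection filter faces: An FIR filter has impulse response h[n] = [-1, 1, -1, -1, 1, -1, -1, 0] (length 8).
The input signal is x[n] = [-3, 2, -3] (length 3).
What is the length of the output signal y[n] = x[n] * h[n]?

For linear convolution, the output length is:
len(y) = len(x) + len(h) - 1 = 3 + 8 - 1 = 10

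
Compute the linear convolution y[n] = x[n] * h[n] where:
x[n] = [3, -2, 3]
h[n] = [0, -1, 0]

y[n] = sum_k x[k]*h[n-k]. Output length = len(x) + len(h) - 1 = 3 + 3 - 1 = 5.
y[0] = 3*0 = 0
y[1] = -2*0 + 3*-1 = -3
y[2] = 3*0 + -2*-1 + 3*0 = 2
y[3] = 3*-1 + -2*0 = -3
y[4] = 3*0 = 0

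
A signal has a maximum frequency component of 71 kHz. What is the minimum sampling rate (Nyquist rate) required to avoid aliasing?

By the Nyquist-Shannon sampling theorem,
the minimum sampling rate (Nyquist rate) must be at least 2 * f_max.
Nyquist rate = 2 * 71 kHz = 142 kHz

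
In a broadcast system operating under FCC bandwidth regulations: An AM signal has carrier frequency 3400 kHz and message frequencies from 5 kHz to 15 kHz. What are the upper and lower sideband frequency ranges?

Upper sideband (USB) = fc + [fm_low, fm_high] = 3400 + [5, 15] = [3405, 3415] kHz
Lower sideband (LSB) = fc - [fm_high, fm_low] = 3400 - [15, 5] = [3385, 3395] kHz
Total occupied spectrum: 3385 kHz to 3415 kHz (plus carrier at 3400 kHz)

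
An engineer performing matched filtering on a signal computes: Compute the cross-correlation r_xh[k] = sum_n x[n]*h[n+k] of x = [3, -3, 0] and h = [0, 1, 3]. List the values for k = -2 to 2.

Both sequences indexed from 0 and zero outside their support.
Lags with overlap: k = -2 to 2.
  r_xh[-2] = x[2]*h[0] = 0
  r_xh[-1] = x[1]*h[0] + x[2]*h[1] = 0
  r_xh[0] = x[0]*h[0] + x[1]*h[1] + x[2]*h[2] = -3
  r_xh[1] = x[0]*h[1] + x[1]*h[2] = -6
  r_xh[2] = x[0]*h[2] = 9
r_xh = [0, 0, -3, -6, 9] (for k = -2, ..., 2)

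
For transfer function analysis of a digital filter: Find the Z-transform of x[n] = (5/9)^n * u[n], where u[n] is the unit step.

The Z-transform of a^n * u[n] is z/(z-a) for |z| > |a|.
Here a = 5/9, so X(z) = z/(z - (5/9)) = 9z/(9z - 5)
ROC: |z| > 5/9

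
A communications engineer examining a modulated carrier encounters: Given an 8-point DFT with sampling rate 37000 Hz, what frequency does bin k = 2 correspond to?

The frequency of DFT bin k is: f_k = k * f_s / N
f_2 = 2 * 37000 / 8 = 9250 Hz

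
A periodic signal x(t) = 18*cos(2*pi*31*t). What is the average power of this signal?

Average power of A*cos(wt) is A^2/2.
P = 18^2 / 2 = 324/2 = 162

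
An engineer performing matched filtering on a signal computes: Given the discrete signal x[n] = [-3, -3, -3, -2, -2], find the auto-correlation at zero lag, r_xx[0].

The auto-correlation at zero lag r_xx[0] equals the signal energy.
r_xx[0] = sum of x[n]^2 = (-3)^2 + (-3)^2 + (-3)^2 + (-2)^2 + (-2)^2
= 9 + 9 + 9 + 4 + 4 = 35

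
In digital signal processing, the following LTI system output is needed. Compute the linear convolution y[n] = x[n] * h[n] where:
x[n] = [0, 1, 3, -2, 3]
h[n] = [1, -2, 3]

y[n] = sum_k x[k]*h[n-k]. Output length = len(x) + len(h) - 1 = 5 + 3 - 1 = 7.
y[0] = 0*1 = 0
y[1] = 1*1 + 0*-2 = 1
y[2] = 3*1 + 1*-2 + 0*3 = 1
y[3] = -2*1 + 3*-2 + 1*3 = -5
y[4] = 3*1 + -2*-2 + 3*3 = 16
y[5] = 3*-2 + -2*3 = -12
y[6] = 3*3 = 9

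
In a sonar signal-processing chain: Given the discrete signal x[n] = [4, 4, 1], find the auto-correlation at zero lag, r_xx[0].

The auto-correlation at zero lag r_xx[0] equals the signal energy.
r_xx[0] = sum of x[n]^2 = 4^2 + 4^2 + 1^2
= 16 + 16 + 1 = 33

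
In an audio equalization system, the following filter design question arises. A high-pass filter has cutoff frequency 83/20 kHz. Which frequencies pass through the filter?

A high-pass filter passes all frequencies above the cutoff frequency 83/20 kHz and attenuates lower frequencies.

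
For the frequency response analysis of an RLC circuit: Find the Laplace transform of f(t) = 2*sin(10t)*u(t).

Standard pair: sin(wt)*u(t) <-> w/(s^2+w^2)
With w = 10: L{2*sin(10t)*u(t)} = 20/(s^2+100)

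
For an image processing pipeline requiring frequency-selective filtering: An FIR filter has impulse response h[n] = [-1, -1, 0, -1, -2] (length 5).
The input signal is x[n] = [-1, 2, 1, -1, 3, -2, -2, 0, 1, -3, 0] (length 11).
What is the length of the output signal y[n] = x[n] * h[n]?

For linear convolution, the output length is:
len(y) = len(x) + len(h) - 1 = 11 + 5 - 1 = 15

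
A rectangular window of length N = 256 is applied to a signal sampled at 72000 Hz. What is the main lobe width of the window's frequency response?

For a rectangular window of length N,
the main lobe width in frequency is 2*f_s/N.
= 2*72000/256 = 1125/2 Hz
This determines the minimum frequency separation for resolving two sinusoids.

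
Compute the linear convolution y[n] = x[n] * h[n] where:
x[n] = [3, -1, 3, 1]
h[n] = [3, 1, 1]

y[n] = sum_k x[k]*h[n-k]. Output length = len(x) + len(h) - 1 = 4 + 3 - 1 = 6.
y[0] = 3*3 = 9
y[1] = -1*3 + 3*1 = 0
y[2] = 3*3 + -1*1 + 3*1 = 11
y[3] = 1*3 + 3*1 + -1*1 = 5
y[4] = 1*1 + 3*1 = 4
y[5] = 1*1 = 1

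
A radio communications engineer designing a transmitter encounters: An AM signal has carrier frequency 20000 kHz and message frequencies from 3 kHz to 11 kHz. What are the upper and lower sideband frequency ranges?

Upper sideband (USB) = fc + [fm_low, fm_high] = 20000 + [3, 11] = [20003, 20011] kHz
Lower sideband (LSB) = fc - [fm_high, fm_low] = 20000 - [11, 3] = [19989, 19997] kHz
Total occupied spectrum: 19989 kHz to 20011 kHz (plus carrier at 20000 kHz)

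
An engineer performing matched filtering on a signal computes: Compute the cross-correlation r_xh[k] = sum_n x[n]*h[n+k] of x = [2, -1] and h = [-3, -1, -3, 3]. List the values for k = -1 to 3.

Both sequences indexed from 0 and zero outside their support.
Lags with overlap: k = -1 to 3.
  r_xh[-1] = x[1]*h[0] = 3
  r_xh[0] = x[0]*h[0] + x[1]*h[1] = -5
  r_xh[1] = x[0]*h[1] + x[1]*h[2] = 1
  r_xh[2] = x[0]*h[2] + x[1]*h[3] = -9
  r_xh[3] = x[0]*h[3] = 6
r_xh = [3, -5, 1, -9, 6] (for k = -1, ..., 3)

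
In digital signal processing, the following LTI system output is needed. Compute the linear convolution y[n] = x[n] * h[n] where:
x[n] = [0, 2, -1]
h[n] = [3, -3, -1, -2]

y[n] = sum_k x[k]*h[n-k]. Output length = len(x) + len(h) - 1 = 3 + 4 - 1 = 6.
y[0] = 0*3 = 0
y[1] = 2*3 + 0*-3 = 6
y[2] = -1*3 + 2*-3 + 0*-1 = -9
y[3] = -1*-3 + 2*-1 + 0*-2 = 1
y[4] = -1*-1 + 2*-2 = -3
y[5] = -1*-2 = 2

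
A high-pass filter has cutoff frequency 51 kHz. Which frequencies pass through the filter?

A high-pass filter passes all frequencies above the cutoff frequency 51 kHz and attenuates lower frequencies.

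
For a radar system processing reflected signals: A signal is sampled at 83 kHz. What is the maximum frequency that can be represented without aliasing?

The maximum frequency that can be represented without aliasing
is the Nyquist frequency: f_max = f_s / 2 = 83 kHz / 2 = 83/2 kHz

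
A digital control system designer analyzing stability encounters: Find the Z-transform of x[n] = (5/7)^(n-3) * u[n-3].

Time-shifting property: if X(z) = Z{x[n]}, then Z{x[n-d]} = z^(-d) * X(z)
X(z) = z/(z - 5/7) for x[n] = (5/7)^n * u[n]
Z{x[n-3]} = z^(-3) * z/(z - 5/7) = z^(-2)/(z - 5/7)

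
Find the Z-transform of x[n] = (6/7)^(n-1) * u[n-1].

Time-shifting property: if X(z) = Z{x[n]}, then Z{x[n-d]} = z^(-d) * X(z)
X(z) = z/(z - 6/7) for x[n] = (6/7)^n * u[n]
Z{x[n-1]} = z^(-1) * z/(z - 6/7) = 1/(z - 6/7)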